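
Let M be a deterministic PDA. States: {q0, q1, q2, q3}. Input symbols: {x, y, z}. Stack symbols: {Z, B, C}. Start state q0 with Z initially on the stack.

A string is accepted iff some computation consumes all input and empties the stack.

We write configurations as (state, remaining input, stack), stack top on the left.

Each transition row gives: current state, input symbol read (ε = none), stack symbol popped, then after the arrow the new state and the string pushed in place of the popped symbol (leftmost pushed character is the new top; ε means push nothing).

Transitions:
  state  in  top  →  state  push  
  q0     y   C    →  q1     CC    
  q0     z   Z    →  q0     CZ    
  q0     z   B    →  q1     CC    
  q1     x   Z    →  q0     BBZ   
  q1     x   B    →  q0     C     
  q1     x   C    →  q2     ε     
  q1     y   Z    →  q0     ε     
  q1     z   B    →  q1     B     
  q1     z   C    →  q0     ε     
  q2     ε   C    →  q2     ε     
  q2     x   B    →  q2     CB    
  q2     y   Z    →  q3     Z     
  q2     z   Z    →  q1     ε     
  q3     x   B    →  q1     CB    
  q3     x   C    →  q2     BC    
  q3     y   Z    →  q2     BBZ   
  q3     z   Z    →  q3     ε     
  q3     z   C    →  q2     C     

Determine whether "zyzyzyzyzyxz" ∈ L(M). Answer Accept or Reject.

(q0, zyzyzyzyzyxz, Z)
  read z, top Z: go to q0, push CZ → (q0, yzyzyzyzyxz, CZ)
  read y, top C: go to q1, push CC → (q1, zyzyzyzyxz, CCZ)
  read z, top C: go to q0, push ε → (q0, yzyzyzyxz, CZ)
  read y, top C: go to q1, push CC → (q1, zyzyzyxz, CCZ)
  read z, top C: go to q0, push ε → (q0, yzyzyxz, CZ)
  read y, top C: go to q1, push CC → (q1, zyzyxz, CCZ)
  read z, top C: go to q0, push ε → (q0, yzyxz, CZ)
  read y, top C: go to q1, push CC → (q1, zyxz, CCZ)
  read z, top C: go to q0, push ε → (q0, yxz, CZ)
  read y, top C: go to q1, push CC → (q1, xz, CCZ)
  read x, top C: go to q2, push ε → (q2, z, CZ)
  ε-move, top C: go to q2, push ε → (q2, z, Z)
  read z, top Z: go to q1, push ε → (q1, ε, ε)
All input consumed and the stack is empty.

Accept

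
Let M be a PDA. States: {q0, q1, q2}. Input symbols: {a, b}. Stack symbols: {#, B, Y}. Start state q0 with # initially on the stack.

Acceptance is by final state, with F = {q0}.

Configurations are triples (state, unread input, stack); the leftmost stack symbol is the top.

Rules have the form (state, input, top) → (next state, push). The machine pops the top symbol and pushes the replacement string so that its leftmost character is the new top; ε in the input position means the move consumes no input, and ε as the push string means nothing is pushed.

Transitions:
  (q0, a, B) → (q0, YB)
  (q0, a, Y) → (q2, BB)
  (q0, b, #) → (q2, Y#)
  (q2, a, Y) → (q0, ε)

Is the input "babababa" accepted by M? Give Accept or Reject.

Accept

One accepting computation: (q0, babababa, #) ⊢ (q2, abababa, Y#) ⊢ (q0, bababa, #) ⊢ (q2, ababa, Y#) ⊢ (q0, baba, #) ⊢ (q2, aba, Y#) ⊢ (q0, ba, #) ⊢ (q2, a, Y#) ⊢ (q0, ε, #)
All input consumed and state q0 ∈ F.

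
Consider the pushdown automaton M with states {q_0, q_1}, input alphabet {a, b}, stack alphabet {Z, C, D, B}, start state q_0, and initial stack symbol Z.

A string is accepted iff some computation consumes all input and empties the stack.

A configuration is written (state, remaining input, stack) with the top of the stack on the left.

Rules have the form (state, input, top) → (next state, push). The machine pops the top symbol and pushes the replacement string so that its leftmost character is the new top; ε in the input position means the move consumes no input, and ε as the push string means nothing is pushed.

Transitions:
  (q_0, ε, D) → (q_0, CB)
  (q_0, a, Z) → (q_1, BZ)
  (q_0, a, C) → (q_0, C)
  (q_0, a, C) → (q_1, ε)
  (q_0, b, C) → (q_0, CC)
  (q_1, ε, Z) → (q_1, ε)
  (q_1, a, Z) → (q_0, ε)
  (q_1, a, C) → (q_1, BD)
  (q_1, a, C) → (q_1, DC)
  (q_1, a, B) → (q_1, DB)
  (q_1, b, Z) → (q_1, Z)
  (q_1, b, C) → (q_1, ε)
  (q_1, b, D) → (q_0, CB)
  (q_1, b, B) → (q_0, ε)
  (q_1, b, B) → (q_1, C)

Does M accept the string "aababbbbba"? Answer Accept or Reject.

One accepting computation: (q_0, aababbbbba, Z) ⊢ (q_1, ababbbbba, BZ) ⊢ (q_1, babbbbba, DBZ) ⊢ (q_0, abbbbba, CBBZ) ⊢ (q_1, bbbbba, BBZ) ⊢ (q_1, bbbba, CBZ) ⊢ (q_1, bbba, BZ) ⊢ (q_1, bba, CZ) ⊢ (q_1, ba, Z) ⊢ (q_1, a, Z) ⊢ (q_0, ε, ε)
All input consumed and the stack is empty.

Accept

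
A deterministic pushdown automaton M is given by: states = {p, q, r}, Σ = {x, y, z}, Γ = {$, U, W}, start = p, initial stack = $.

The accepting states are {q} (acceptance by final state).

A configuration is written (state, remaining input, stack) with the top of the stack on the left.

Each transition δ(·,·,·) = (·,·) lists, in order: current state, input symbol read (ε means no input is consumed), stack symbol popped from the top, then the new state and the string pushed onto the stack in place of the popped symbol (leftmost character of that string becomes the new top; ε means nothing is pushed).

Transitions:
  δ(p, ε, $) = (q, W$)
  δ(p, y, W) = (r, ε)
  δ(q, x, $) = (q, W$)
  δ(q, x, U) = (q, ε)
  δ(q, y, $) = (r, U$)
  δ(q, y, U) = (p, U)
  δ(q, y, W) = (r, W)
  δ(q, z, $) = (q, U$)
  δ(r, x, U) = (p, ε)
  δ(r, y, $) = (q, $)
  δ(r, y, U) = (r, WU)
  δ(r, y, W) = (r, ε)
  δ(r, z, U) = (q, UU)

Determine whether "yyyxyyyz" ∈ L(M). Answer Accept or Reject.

(p, yyyxyyyz, $) ⊢ (q, yyyxyyyz, W$) ⊢ (r, yyxyyyz, W$) ⊢ (r, yxyyyz, $) ⊢ (q, xyyyz, $) ⊢ (q, yyyz, W$) ⊢ (r, yyz, W$) ⊢ (r, yz, $) ⊢ (q, z, $) ⊢ (q, ε, U$)
All input consumed; state q ∈ F.

Accept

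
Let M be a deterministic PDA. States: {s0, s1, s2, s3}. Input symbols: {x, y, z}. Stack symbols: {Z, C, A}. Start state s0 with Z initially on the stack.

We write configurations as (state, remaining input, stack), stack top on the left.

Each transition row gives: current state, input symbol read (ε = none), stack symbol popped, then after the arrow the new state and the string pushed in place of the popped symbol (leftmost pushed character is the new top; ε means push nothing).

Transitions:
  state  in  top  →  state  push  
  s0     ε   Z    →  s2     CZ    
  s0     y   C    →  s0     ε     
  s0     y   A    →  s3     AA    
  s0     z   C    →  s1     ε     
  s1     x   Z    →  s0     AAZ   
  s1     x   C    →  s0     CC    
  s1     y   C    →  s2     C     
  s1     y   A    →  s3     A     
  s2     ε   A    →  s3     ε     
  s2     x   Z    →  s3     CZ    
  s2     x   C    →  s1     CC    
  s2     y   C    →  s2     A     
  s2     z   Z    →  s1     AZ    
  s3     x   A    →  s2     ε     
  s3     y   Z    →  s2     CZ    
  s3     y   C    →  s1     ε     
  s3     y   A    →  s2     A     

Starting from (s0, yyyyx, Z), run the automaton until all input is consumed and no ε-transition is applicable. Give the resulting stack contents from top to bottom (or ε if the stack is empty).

CCZ

(s0, yyyyx, Z)
  ε-move, top Z: go to s2, push CZ → (s2, yyyyx, CZ)
  read y, top C: go to s2, push A → (s2, yyyx, AZ)
  ε-move, top A: go to s3, push ε → (s3, yyyx, Z)
  read y, top Z: go to s2, push CZ → (s2, yyx, CZ)
  read y, top C: go to s2, push A → (s2, yx, AZ)
  ε-move, top A: go to s3, push ε → (s3, yx, Z)
  read y, top Z: go to s2, push CZ → (s2, x, CZ)
  read x, top C: go to s1, push CC → (s1, ε, CCZ)
All input consumed in state s1 with stack CCZ.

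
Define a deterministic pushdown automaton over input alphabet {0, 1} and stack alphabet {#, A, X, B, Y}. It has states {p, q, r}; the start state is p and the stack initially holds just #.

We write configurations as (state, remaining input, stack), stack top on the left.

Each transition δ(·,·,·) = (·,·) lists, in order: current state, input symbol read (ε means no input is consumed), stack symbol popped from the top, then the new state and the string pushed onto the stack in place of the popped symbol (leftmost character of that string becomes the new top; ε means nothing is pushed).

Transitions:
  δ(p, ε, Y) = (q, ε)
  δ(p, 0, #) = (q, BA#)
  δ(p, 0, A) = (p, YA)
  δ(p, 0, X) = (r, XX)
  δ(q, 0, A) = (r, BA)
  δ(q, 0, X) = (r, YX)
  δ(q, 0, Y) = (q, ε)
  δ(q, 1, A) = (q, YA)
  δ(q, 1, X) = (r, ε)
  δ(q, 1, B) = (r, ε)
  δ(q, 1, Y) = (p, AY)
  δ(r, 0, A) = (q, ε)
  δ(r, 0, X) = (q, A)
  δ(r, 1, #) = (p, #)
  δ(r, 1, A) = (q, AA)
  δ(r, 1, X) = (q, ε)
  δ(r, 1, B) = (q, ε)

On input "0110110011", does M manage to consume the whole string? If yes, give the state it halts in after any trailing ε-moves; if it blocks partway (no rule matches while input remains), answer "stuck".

q

(p, 0110110011, #) ⊢ (q, 110110011, BA#) ⊢ (r, 10110011, A#) ⊢ (q, 0110011, AA#) ⊢ (r, 110011, BAA#) ⊢ (q, 10011, AA#) ⊢ (q, 0011, YAA#) ⊢ (q, 011, AA#) ⊢ (r, 11, BAA#) ⊢ (q, 1, AA#) ⊢ (q, ε, YAA#)
All input consumed; M is in state q.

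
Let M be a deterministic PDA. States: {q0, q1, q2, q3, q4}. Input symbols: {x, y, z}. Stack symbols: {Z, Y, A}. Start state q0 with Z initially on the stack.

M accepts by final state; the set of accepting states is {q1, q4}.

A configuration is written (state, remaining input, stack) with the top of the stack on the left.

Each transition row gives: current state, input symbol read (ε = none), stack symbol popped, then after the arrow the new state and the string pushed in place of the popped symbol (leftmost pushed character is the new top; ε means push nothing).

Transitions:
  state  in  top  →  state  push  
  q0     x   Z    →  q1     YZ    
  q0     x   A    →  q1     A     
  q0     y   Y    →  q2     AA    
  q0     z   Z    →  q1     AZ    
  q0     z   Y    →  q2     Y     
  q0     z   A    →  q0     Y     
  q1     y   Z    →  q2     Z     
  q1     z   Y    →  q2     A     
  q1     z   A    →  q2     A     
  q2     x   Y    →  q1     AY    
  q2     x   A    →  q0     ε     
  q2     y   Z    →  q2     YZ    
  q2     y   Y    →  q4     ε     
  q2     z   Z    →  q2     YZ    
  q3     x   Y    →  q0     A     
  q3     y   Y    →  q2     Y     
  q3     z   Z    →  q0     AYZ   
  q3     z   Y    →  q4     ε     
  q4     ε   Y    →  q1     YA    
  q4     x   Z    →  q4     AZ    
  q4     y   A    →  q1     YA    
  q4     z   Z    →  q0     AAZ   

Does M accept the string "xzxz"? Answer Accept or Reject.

(q0, xzxz, Z)
  read x, top Z: go to q1, push YZ → (q1, zxz, YZ)
  read z, top Y: go to q2, push A → (q2, xz, AZ)
  read x, top A: go to q0, push ε → (q0, z, Z)
  read z, top Z: go to q1, push AZ → (q1, ε, AZ)
All input consumed; state q1 ∈ F.

Accept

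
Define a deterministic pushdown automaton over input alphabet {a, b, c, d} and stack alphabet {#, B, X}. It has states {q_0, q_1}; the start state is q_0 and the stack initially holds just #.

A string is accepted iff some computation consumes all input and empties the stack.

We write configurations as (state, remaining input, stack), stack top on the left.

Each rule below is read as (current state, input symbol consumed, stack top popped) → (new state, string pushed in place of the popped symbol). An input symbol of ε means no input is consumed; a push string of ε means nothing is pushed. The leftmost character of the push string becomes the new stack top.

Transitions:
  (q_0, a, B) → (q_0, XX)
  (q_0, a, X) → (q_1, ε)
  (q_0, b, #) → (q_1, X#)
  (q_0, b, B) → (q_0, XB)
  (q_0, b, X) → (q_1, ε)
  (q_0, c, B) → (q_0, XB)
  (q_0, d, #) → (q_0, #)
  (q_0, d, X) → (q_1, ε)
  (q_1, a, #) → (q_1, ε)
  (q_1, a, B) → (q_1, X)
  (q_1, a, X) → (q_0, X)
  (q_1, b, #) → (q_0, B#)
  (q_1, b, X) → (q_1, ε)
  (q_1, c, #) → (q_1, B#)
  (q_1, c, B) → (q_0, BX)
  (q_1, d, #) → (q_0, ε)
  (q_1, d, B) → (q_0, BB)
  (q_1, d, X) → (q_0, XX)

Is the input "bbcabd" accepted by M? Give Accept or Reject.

(q_0, bbcabd, #)
  read b, top #: go to q_1, push X# → (q_1, bcabd, X#)
  read b, top X: go to q_1, push ε → (q_1, cabd, #)
  read c, top #: go to q_1, push B# → (q_1, abd, B#)
  read a, top B: go to q_1, push X → (q_1, bd, X#)
  read b, top X: go to q_1, push ε → (q_1, d, #)
  read d, top #: go to q_0, push ε → (q_0, ε, ε)
All input consumed and the stack is empty.

Accept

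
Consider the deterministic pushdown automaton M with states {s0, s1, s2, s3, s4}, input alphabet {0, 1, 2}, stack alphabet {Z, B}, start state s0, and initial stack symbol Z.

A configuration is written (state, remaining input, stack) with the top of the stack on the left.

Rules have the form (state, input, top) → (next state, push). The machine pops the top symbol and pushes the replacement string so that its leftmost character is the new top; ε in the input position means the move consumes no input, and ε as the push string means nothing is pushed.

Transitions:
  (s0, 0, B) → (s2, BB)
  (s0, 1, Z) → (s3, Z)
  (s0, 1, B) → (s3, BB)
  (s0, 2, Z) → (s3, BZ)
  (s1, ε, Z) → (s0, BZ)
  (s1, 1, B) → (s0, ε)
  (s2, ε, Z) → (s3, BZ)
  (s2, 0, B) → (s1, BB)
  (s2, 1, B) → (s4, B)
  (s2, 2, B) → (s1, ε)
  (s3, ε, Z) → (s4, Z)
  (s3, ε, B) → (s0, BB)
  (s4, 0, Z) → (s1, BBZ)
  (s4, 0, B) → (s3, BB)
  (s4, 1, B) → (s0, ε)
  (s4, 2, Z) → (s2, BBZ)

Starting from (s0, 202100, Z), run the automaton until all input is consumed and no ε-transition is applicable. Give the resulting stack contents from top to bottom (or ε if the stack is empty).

(s0, 202100, Z)
  read 2, top Z: go to s3, push BZ → (s3, 02100, BZ)
  ε-move, top B: go to s0, push BB → (s0, 02100, BBZ)
  read 0, top B: go to s2, push BB → (s2, 2100, BBBZ)
  read 2, top B: go to s1, push ε → (s1, 100, BBZ)
  read 1, top B: go to s0, push ε → (s0, 00, BZ)
  read 0, top B: go to s2, push BB → (s2, 0, BBZ)
  read 0, top B: go to s1, push BB → (s1, ε, BBBZ)
All input consumed in state s1 with stack BBBZ.

BBBZ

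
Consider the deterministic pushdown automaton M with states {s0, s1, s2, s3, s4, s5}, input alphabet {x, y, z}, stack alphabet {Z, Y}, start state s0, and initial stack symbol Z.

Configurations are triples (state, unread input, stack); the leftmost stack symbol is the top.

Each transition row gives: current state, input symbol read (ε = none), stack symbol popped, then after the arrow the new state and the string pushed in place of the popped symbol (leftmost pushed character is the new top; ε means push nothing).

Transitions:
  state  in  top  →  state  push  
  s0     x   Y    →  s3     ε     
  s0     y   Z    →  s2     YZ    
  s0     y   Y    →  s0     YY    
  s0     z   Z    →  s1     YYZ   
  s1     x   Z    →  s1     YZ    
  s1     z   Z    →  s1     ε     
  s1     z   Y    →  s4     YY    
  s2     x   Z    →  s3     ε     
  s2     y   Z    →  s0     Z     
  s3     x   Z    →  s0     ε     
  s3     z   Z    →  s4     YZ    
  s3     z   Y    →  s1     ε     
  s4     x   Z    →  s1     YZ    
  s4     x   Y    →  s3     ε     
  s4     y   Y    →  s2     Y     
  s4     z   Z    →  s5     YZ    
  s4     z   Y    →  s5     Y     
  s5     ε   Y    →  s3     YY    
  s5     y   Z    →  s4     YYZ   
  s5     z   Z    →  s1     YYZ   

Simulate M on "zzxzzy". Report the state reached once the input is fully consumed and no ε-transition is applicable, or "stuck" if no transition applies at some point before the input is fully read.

s2

(s0, zzxzzy, Z) ⊢ (s1, zxzzy, YYZ) ⊢ (s4, xzzy, YYYZ) ⊢ (s3, zzy, YYZ) ⊢ (s1, zy, YZ) ⊢ (s4, y, YYZ) ⊢ (s2, ε, YYZ)
All input consumed; M is in state s2.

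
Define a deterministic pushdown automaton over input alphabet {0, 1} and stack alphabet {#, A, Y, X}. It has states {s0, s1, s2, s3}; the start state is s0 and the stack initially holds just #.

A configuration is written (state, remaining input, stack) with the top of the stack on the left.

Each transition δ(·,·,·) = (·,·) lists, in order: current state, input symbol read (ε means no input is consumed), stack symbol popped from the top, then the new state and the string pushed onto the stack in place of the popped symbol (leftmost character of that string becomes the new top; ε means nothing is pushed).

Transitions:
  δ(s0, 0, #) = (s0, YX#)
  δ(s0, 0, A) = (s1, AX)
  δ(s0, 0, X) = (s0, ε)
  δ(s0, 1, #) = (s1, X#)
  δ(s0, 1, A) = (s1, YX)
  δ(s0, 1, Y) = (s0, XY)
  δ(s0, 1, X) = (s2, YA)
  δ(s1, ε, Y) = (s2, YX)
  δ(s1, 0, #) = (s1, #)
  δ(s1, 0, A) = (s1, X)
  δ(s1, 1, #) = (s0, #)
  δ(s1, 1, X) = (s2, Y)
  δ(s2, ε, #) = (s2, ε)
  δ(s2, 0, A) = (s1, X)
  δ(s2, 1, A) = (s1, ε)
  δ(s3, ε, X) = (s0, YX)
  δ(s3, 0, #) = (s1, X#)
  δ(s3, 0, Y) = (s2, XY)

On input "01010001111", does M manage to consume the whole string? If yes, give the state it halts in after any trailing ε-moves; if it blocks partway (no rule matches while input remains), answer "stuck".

stuck

(s0, 01010001111, #)
  read 0, top #: go to s0, push YX# → (s0, 1010001111, YX#)
  read 1, top Y: go to s0, push XY → (s0, 010001111, XYX#)
  read 0, top X: go to s0, push ε → (s0, 10001111, YX#)
  read 1, top Y: go to s0, push XY → (s0, 0001111, XYX#)
  read 0, top X: go to s0, push ε → (s0, 001111, YX#)
No transition for (s0, 0, top Y); M blocks with input 001111 remaining.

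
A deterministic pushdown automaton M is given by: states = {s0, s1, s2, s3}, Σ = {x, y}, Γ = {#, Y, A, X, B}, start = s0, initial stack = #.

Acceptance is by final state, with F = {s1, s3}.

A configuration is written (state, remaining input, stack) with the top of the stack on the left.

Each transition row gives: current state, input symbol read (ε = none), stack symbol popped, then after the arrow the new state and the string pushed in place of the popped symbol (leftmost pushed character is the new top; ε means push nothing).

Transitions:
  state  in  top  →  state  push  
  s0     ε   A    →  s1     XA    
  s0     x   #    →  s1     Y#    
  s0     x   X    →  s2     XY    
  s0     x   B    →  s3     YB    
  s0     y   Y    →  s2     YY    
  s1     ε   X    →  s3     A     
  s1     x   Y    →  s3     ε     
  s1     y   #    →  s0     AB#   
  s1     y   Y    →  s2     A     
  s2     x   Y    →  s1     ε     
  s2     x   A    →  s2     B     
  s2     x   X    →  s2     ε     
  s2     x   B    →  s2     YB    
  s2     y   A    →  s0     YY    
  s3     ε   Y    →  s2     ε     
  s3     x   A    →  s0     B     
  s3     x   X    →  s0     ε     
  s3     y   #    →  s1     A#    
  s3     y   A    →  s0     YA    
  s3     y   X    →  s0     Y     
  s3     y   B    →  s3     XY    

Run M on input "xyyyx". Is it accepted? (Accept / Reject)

(s0, xyyyx, #)
  read x, top #: go to s1, push Y# → (s1, yyyx, Y#)
  read y, top Y: go to s2, push A → (s2, yyx, A#)
  read y, top A: go to s0, push YY → (s0, yx, YY#)
  read y, top Y: go to s2, push YY → (s2, x, YYY#)
  read x, top Y: go to s1, push ε → (s1, ε, YY#)
All input consumed; state s1 ∈ F.

Accept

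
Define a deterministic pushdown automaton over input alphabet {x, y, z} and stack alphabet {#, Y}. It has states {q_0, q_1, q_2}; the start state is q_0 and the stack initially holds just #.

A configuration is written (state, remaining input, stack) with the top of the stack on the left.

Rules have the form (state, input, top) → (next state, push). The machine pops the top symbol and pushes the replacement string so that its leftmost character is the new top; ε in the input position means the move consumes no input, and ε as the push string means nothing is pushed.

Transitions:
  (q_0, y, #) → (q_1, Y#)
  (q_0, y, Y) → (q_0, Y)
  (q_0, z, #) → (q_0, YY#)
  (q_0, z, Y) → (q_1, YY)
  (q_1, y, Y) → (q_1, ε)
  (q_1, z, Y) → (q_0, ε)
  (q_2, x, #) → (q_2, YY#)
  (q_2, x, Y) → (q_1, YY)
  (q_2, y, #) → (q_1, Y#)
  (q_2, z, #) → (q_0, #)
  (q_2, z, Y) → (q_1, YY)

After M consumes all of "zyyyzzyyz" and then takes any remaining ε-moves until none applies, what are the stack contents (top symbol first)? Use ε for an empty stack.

YYY#

(q_0, zyyyzzyyz, #)
  read z, top #: go to q_0, push YY# → (q_0, yyyzzyyz, YY#)
  read y, top Y: go to q_0, push Y → (q_0, yyzzyyz, YY#)
  read y, top Y: go to q_0, push Y → (q_0, yzzyyz, YY#)
  read y, top Y: go to q_0, push Y → (q_0, zzyyz, YY#)
  read z, top Y: go to q_1, push YY → (q_1, zyyz, YYY#)
  read z, top Y: go to q_0, push ε → (q_0, yyz, YY#)
  read y, top Y: go to q_0, push Y → (q_0, yz, YY#)
  read y, top Y: go to q_0, push Y → (q_0, z, YY#)
  read z, top Y: go to q_1, push YY → (q_1, ε, YYY#)
All input consumed in state q_1 with stack YYY#.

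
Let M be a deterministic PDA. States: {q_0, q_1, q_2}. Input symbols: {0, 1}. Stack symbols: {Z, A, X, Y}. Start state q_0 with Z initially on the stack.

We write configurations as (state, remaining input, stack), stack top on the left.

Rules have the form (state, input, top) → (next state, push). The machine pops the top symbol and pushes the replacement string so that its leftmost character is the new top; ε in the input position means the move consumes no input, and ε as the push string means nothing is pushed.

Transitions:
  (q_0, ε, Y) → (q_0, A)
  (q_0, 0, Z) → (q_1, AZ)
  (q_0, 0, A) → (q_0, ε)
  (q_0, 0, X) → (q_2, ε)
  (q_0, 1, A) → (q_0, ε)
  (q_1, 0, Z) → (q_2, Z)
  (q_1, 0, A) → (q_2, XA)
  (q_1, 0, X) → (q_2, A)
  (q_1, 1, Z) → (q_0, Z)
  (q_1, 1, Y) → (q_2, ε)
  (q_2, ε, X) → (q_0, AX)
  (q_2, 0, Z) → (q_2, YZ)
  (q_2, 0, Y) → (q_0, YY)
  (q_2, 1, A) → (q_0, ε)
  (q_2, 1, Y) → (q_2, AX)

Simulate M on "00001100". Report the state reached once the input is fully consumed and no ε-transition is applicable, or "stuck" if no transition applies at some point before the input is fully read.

stuck

(q_0, 00001100, Z) ⊢ (q_1, 0001100, AZ) ⊢ (q_2, 001100, XAZ) ⊢ (q_0, 001100, AXAZ) ⊢ (q_0, 01100, XAZ) ⊢ (q_2, 1100, AZ) ⊢ (q_0, 100, Z)
No transition for (q_0, 1, top Z); M blocks with input 100 remaining.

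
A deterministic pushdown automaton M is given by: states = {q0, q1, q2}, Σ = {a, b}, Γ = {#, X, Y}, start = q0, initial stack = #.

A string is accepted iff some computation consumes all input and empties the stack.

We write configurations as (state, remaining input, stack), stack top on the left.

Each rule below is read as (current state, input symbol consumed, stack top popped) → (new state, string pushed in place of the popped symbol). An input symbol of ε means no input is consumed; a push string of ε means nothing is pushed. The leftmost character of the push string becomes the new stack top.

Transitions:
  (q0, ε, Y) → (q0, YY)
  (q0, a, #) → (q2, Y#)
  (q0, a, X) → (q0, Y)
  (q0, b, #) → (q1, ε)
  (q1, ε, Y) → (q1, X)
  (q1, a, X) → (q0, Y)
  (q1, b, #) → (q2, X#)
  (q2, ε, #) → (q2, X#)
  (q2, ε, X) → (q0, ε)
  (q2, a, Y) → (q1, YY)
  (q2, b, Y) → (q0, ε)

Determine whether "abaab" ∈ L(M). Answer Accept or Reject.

(q0, abaab, #)
  read a, top #: go to q2, push Y# → (q2, baab, Y#)
  read b, top Y: go to q0, push ε → (q0, aab, #)
  read a, top #: go to q2, push Y# → (q2, ab, Y#)
  read a, top Y: go to q1, push YY → (q1, b, YY#)
  ε-move, top Y: go to q1, push X → (q1, b, XY#)
No transition applies at (q1, b, XY#); input not fully consumed.

Reject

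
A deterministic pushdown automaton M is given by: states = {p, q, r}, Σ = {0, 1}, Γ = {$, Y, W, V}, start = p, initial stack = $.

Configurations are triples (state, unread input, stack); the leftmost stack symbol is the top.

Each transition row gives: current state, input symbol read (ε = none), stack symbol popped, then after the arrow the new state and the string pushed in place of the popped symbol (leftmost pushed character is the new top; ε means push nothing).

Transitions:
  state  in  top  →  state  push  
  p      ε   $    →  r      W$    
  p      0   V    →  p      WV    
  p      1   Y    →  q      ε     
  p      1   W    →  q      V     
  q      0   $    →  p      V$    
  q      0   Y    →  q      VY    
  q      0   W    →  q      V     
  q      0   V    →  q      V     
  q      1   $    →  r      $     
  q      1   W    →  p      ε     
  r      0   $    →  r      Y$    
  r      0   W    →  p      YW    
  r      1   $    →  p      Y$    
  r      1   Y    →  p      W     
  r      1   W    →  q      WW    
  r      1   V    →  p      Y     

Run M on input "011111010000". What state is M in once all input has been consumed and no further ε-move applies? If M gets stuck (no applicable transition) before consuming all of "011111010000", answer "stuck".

stuck

(p, 011111010000, $) ⊢ (r, 011111010000, W$) ⊢ (p, 11111010000, YW$) ⊢ (q, 1111010000, W$) ⊢ (p, 111010000, $) ⊢ (r, 111010000, W$) ⊢ (q, 11010000, WW$) ⊢ (p, 1010000, W$) ⊢ (q, 010000, V$) ⊢ (q, 10000, V$)
No transition for (q, 1, top V); M blocks with input 10000 remaining.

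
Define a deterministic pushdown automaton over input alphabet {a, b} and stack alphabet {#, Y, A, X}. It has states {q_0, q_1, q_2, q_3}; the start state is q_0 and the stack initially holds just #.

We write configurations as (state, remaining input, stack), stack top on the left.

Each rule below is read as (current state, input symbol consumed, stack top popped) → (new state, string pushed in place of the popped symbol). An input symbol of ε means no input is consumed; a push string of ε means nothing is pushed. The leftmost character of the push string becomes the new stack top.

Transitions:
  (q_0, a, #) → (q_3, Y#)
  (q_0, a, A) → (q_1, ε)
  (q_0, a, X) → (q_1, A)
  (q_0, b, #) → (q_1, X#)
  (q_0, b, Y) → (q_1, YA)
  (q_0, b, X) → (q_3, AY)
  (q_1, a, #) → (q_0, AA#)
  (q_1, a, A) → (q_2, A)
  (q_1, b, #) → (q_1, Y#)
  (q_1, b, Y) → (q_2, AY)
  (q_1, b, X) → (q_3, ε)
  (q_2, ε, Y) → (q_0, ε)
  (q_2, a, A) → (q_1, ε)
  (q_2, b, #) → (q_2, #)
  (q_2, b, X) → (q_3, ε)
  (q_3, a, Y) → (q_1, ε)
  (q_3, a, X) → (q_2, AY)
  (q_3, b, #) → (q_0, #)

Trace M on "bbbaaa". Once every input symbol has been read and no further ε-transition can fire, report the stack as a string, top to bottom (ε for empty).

AA#

(q_0, bbbaaa, #) ⊢ (q_1, bbaaa, X#) ⊢ (q_3, baaa, #) ⊢ (q_0, aaa, #) ⊢ (q_3, aa, Y#) ⊢ (q_1, a, #) ⊢ (q_0, ε, AA#)
All input consumed in state q_0 with stack AA#.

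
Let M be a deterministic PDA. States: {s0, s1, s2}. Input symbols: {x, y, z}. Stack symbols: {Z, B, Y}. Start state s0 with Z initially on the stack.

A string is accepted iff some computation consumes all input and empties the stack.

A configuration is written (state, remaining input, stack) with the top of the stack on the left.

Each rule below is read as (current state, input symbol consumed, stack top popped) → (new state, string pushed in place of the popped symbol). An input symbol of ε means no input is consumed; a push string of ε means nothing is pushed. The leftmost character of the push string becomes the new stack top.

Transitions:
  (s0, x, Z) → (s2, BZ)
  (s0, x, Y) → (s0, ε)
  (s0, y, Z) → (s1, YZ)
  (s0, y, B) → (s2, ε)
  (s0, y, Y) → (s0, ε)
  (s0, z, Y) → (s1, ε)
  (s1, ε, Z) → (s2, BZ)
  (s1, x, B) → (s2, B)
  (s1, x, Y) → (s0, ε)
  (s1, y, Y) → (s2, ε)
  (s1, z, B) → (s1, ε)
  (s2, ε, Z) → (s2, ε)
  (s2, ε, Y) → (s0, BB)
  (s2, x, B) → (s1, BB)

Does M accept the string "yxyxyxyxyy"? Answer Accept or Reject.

Accept

(s0, yxyxyxyxyy, Z)
  read y, top Z: go to s1, push YZ → (s1, xyxyxyxyy, YZ)
  read x, top Y: go to s0, push ε → (s0, yxyxyxyy, Z)
  read y, top Z: go to s1, push YZ → (s1, xyxyxyy, YZ)
  read x, top Y: go to s0, push ε → (s0, yxyxyy, Z)
  read y, top Z: go to s1, push YZ → (s1, xyxyy, YZ)
  read x, top Y: go to s0, push ε → (s0, yxyy, Z)
  read y, top Z: go to s1, push YZ → (s1, xyy, YZ)
  read x, top Y: go to s0, push ε → (s0, yy, Z)
  read y, top Z: go to s1, push YZ → (s1, y, YZ)
  read y, top Y: go to s2, push ε → (s2, ε, Z)
  ε-move, top Z: go to s2, push ε → (s2, ε, ε)
All input consumed and the stack is empty.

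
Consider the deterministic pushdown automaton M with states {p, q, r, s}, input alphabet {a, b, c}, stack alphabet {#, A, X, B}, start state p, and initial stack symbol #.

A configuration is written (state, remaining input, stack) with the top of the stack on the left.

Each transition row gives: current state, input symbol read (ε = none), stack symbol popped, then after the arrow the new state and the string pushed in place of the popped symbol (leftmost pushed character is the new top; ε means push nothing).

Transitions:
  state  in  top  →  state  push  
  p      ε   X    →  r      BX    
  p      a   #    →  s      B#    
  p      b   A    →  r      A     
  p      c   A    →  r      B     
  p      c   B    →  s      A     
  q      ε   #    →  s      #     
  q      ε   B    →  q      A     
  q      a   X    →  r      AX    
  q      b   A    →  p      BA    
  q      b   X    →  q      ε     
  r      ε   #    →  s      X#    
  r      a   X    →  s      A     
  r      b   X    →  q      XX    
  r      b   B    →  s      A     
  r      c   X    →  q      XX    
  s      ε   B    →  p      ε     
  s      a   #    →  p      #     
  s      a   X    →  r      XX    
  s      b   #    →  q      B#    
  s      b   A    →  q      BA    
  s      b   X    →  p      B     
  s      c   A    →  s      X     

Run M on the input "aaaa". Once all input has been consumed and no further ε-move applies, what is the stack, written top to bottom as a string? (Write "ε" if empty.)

#

(p, aaaa, #) ⊢ (s, aaa, B#) ⊢ (p, aaa, #) ⊢ (s, aa, B#) ⊢ (p, aa, #) ⊢ (s, a, B#) ⊢ (p, a, #) ⊢ (s, ε, B#) ⊢ (p, ε, #)
All input consumed in state p with stack #.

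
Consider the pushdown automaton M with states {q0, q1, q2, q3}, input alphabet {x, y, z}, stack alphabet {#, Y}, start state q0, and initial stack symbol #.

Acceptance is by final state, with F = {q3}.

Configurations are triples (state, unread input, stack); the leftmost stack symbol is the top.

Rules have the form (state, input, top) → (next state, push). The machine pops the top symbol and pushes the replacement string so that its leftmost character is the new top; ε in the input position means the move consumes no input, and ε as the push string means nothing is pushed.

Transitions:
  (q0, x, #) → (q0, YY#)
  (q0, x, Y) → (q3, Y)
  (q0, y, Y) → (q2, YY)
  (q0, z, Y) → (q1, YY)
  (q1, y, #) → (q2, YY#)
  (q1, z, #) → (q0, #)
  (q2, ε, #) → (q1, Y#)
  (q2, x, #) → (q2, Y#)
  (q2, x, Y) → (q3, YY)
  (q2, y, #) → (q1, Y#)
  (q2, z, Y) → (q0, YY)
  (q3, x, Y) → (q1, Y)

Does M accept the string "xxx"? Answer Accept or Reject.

Reject

No computation consumes all input and reaches a final state.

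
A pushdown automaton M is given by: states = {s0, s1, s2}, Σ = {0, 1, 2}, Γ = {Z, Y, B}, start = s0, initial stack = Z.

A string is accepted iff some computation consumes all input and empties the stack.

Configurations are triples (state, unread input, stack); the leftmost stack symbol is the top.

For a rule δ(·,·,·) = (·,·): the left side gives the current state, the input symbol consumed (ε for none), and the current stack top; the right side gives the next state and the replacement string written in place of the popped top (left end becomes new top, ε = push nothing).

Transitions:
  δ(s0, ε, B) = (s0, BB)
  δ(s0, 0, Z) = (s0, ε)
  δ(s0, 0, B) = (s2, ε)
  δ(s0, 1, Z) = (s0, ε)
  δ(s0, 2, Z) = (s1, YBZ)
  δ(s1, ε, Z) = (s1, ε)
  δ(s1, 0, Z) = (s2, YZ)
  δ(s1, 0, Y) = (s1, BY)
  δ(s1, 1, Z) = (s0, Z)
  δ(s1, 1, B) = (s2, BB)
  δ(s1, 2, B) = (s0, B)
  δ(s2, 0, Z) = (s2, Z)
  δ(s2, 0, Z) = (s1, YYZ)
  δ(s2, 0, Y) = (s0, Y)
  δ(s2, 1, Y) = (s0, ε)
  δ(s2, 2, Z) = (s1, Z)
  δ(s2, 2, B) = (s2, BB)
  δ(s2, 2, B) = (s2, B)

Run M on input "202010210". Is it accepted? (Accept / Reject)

One accepting computation: (s0, 202010210, Z) ⊢ (s1, 02010210, YBZ) ⊢ (s1, 2010210, BYBZ) ⊢ (s0, 010210, BYBZ) ⊢ (s2, 10210, YBZ) ⊢ (s0, 0210, BZ) ⊢ (s2, 210, Z) ⊢ (s1, 10, Z) ⊢ (s0, 0, Z) ⊢ (s0, ε, ε)
All input consumed and the stack is empty.

Accept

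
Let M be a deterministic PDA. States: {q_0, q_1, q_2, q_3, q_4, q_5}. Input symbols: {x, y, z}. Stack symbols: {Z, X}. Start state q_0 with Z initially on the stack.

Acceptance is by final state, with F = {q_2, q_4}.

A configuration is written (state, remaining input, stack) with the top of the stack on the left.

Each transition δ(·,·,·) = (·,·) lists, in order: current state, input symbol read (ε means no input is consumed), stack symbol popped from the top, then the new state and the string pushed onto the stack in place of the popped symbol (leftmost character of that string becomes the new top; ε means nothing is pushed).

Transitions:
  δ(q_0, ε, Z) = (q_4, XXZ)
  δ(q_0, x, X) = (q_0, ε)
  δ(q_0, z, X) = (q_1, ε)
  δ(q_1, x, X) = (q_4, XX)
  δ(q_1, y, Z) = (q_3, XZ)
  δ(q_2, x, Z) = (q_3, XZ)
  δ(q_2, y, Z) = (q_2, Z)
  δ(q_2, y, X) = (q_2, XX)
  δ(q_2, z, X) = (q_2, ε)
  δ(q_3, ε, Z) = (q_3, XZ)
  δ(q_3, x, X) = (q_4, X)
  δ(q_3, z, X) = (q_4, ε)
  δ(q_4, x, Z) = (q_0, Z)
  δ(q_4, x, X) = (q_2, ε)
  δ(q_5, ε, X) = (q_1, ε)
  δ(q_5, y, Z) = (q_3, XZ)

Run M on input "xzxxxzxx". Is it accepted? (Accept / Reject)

(q_0, xzxxxzxx, Z)
  ε-move, top Z: go to q_4, push XXZ → (q_4, xzxxxzxx, XXZ)
  read x, top X: go to q_2, push ε → (q_2, zxxxzxx, XZ)
  read z, top X: go to q_2, push ε → (q_2, xxxzxx, Z)
  read x, top Z: go to q_3, push XZ → (q_3, xxzxx, XZ)
  read x, top X: go to q_4, push X → (q_4, xzxx, XZ)
  read x, top X: go to q_2, push ε → (q_2, zxx, Z)
No transition applies at (q_2, zxx, Z); input not fully consumed.

Reject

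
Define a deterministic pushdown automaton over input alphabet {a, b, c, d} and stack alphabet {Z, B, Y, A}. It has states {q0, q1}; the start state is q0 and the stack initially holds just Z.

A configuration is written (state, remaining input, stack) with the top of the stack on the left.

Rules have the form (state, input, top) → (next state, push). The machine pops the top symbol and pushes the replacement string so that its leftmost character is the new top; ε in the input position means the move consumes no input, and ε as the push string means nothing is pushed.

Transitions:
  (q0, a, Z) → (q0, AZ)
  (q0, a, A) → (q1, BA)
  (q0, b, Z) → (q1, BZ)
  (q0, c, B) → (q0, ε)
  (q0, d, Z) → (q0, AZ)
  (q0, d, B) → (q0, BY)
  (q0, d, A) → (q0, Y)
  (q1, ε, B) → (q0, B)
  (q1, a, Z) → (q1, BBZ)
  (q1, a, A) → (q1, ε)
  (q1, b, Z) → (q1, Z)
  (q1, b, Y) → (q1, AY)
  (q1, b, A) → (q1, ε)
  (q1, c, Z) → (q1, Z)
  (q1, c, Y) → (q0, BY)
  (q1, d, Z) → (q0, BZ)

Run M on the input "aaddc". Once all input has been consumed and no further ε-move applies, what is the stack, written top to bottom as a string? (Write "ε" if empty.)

YYAZ

(q0, aaddc, Z)
  read a, top Z: go to q0, push AZ → (q0, addc, AZ)
  read a, top A: go to q1, push BA → (q1, ddc, BAZ)
  ε-move, top B: go to q0, push B → (q0, ddc, BAZ)
  read d, top B: go to q0, push BY → (q0, dc, BYAZ)
  read d, top B: go to q0, push BY → (q0, c, BYYAZ)
  read c, top B: go to q0, push ε → (q0, ε, YYAZ)
All input consumed in state q0 with stack YYAZ.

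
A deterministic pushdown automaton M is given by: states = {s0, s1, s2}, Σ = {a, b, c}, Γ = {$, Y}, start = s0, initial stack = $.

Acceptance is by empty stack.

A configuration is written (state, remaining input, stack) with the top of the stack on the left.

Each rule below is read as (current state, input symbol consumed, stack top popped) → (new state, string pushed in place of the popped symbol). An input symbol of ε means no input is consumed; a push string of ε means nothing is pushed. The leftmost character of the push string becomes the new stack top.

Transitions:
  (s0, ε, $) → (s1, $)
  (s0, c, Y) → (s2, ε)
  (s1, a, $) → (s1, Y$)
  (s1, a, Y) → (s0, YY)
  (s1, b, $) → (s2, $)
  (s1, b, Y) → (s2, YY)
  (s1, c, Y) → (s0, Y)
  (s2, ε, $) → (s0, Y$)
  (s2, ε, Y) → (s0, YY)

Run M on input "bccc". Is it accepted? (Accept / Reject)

(s0, bccc, $)
  ε-move, top $: go to s1, push $ → (s1, bccc, $)
  read b, top $: go to s2, push $ → (s2, ccc, $)
  ε-move, top $: go to s0, push Y$ → (s0, ccc, Y$)
  read c, top Y: go to s2, push ε → (s2, cc, $)
  ε-move, top $: go to s0, push Y$ → (s0, cc, Y$)
  read c, top Y: go to s2, push ε → (s2, c, $)
  ε-move, top $: go to s0, push Y$ → (s0, c, Y$)
  read c, top Y: go to s2, push ε → (s2, ε, $)
  ε-move, top $: go to s0, push Y$ → (s0, ε, Y$)
All input consumed; stack is Y$, not empty, and no further ε-move applies.

Reject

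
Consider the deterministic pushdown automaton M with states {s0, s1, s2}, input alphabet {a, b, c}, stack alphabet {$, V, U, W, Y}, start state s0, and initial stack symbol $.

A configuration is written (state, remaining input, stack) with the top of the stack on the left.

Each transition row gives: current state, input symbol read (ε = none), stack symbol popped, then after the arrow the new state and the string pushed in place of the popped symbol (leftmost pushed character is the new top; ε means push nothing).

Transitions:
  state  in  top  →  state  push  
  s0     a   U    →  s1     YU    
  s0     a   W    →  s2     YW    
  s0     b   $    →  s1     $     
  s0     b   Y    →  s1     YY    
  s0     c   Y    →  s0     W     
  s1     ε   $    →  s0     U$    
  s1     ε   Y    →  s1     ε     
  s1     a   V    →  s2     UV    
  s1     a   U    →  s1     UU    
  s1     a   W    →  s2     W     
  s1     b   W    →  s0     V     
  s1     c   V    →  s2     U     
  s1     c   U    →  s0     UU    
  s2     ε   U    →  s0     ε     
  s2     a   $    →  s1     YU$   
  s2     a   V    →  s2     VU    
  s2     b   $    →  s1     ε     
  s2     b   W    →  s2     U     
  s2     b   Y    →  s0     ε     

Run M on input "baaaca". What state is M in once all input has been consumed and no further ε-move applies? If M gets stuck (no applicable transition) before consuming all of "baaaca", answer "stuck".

s1

(s0, baaaca, $)
  read b, top $: go to s1, push $ → (s1, aaaca, $)
  ε-move, top $: go to s0, push U$ → (s0, aaaca, U$)
  read a, top U: go to s1, push YU → (s1, aaca, YU$)
  ε-move, top Y: go to s1, push ε → (s1, aaca, U$)
  read a, top U: go to s1, push UU → (s1, aca, UU$)
  read a, top U: go to s1, push UU → (s1, ca, UUU$)
  read c, top U: go to s0, push UU → (s0, a, UUUU$)
  read a, top U: go to s1, push YU → (s1, ε, YUUUU$)
  ε-move, top Y: go to s1, push ε → (s1, ε, UUUU$)
All input consumed; M is in state s1.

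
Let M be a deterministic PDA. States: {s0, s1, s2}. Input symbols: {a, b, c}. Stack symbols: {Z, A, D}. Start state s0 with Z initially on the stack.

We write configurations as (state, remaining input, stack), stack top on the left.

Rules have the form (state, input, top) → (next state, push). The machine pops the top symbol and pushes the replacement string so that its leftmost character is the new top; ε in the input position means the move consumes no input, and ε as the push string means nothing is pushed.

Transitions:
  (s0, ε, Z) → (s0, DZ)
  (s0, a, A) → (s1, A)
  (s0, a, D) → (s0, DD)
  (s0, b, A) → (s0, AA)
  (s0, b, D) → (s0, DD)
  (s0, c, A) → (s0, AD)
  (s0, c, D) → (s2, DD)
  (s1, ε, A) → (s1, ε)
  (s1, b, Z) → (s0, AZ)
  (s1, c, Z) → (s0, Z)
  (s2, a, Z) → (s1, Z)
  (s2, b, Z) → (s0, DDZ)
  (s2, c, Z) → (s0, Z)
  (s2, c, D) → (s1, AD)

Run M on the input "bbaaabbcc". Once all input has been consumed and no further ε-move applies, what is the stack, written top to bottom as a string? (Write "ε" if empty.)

(s0, bbaaabbcc, Z)
  ε-move, top Z: go to s0, push DZ → (s0, bbaaabbcc, DZ)
  read b, top D: go to s0, push DD → (s0, baaabbcc, DDZ)
  read b, top D: go to s0, push DD → (s0, aaabbcc, DDDZ)
  read a, top D: go to s0, push DD → (s0, aabbcc, DDDDZ)
  read a, top D: go to s0, push DD → (s0, abbcc, DDDDDZ)
  read a, top D: go to s0, push DD → (s0, bbcc, DDDDDDZ)
  read b, top D: go to s0, push DD → (s0, bcc, DDDDDDDZ)
  read b, top D: go to s0, push DD → (s0, cc, DDDDDDDDZ)
  read c, top D: go to s2, push DD → (s2, c, DDDDDDDDDZ)
  read c, top D: go to s1, push AD → (s1, ε, ADDDDDDDDDZ)
  ε-move, top A: go to s1, push ε → (s1, ε, DDDDDDDDDZ)
All input consumed in state s1 with stack DDDDDDDDDZ.

DDDDDDDDDZ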